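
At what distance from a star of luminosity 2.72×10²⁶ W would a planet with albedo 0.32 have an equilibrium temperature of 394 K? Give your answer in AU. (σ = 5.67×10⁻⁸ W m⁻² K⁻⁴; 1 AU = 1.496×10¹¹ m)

From T_eq⁴ = L(1−A)/(16πσd²): d = √[L(1−A)/(16πσT_eq⁴)].
d = √[2.72×10²⁶ × 0.68 / (16π × 5.67×10⁻⁸ × (394)⁴)] = 5.19×10¹⁰ m = 0.347 AU.

d ≈ 0.347 AU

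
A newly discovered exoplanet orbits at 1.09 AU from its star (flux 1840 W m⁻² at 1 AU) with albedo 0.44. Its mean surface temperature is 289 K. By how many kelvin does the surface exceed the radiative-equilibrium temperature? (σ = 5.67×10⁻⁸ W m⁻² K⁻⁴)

ΔT ≈ 40.3 K

S = 1840/1.09² = 1549 W m⁻².
T_eq = [S(1−A)/(4σ)]^(1/4) = [1549×0.56/(4×5.67×10⁻⁸)]^(1/4) = 248.7 K.
ΔT = T_surf − T_eq = 289 − 248.7.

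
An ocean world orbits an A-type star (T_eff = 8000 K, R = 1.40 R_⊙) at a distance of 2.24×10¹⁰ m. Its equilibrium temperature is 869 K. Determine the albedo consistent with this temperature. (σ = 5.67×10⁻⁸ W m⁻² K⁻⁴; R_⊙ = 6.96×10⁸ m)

R_⋆ = 1.40 × 6.96×10⁸ = 9.74×10⁸ m.
L = 4πR_⋆²σT_⋆⁴ = 4π(9.74×10⁸)² × 5.67×10⁻⁸ × (8000)⁴ = 2.77×10²⁷ W.
S = L/(4πd²) = 4.39×10⁵ W m⁻².
From T_eq⁴ = S(1−A)/(4σ): 1−A = 4σT_eq⁴/S.
1−A = 4 × 5.67×10⁻⁸ × (869)⁴ / 4.39×10⁵ = 0.294.

A ≈ 0.71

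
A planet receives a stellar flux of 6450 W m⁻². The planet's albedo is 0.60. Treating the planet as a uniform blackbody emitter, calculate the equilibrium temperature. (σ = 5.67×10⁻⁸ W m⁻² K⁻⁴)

T_eq ≈ 327 K

Energy balance: absorbed = emitted ⇒ πR²·S(1−A) = 4πR²·σT_eq⁴, so T_eq⁴ = S(1−A)/(4σ).
T_eq = [6450 × 0.40 / (4 × 5.67×10⁻⁸)]^(1/4) = (1.14×10¹⁰)^(1/4) = 327 K.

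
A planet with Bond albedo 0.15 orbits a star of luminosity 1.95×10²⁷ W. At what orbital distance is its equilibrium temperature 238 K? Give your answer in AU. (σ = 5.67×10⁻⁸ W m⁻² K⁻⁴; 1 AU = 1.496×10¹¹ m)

From T_eq⁴ = L(1−A)/(16πσd²): d = √[L(1−A)/(16πσT_eq⁴)].
d = √[1.95×10²⁷ × 0.85 / (16π × 5.67×10⁻⁸ × (238)⁴)] = 4.26×10¹¹ m = 2.85 AU.

d ≈ 2.85 AU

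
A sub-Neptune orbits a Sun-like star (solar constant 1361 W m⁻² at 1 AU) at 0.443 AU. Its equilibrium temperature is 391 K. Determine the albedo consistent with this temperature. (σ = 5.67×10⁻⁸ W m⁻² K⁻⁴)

Flux at 0.443 AU: S = 1361/0.443² = 6940 W m⁻².
From T_eq⁴ = S(1−A)/(4σ): 1−A = 4σT_eq⁴/S.
1−A = 4 × 5.67×10⁻⁸ × (391)⁴ / 6940 = 0.764.

A ≈ 0.24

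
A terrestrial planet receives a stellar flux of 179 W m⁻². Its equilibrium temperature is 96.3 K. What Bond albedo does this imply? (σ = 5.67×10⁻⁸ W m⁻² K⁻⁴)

From T_eq⁴ = S(1−A)/(4σ): 1−A = 4σT_eq⁴/S.
1−A = 4 × 5.67×10⁻⁸ × (96.3)⁴ / 179 = 0.109.

A ≈ 0.89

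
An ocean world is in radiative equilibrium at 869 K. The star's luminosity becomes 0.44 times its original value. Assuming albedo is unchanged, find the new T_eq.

T_eq ∝ L^(1/4) · d^(−1/2).
T′ = 869 × 0.44^(1/4) = 708 K.

T_eq ≈ 708 K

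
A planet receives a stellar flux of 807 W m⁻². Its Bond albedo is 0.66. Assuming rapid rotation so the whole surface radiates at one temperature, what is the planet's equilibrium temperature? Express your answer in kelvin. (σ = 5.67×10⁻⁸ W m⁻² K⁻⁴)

Energy balance: absorbed = emitted ⇒ πR²·S(1−A) = 4πR²·σT_eq⁴, so T_eq⁴ = S(1−A)/(4σ).
T_eq = [807 × 0.34 / (4 × 5.67×10⁻⁸)]^(1/4) = (1.21×10⁹)^(1/4) = 186 K.

T_eq ≈ 186 K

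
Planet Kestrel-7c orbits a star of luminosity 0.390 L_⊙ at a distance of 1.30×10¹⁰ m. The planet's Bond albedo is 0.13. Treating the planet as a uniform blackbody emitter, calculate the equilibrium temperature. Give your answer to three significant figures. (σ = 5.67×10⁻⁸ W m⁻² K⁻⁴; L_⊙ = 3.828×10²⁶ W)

L = 0.390 × 3.828×10²⁶ = 1.49×10²⁶ W.
Flux: S = L/(4πd²) = 1.49×10²⁶/(4π×(1.30×10¹⁰)²) = 7.03×10⁴ W m⁻².
Energy balance: absorbed = emitted ⇒ πR²·S(1−A) = 4πR²·σT_eq⁴, so T_eq⁴ = S(1−A)/(4σ).
T_eq = [7.03×10⁴ × 0.87 / (4 × 5.67×10⁻⁸)]^(1/4) = (2.70×10¹¹)^(1/4) = 721 K.

T_eq ≈ 721 K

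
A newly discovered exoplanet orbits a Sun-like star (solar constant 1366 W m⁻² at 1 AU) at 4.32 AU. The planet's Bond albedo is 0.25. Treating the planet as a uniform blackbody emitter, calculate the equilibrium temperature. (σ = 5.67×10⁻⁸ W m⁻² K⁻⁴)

Flux at 4.32 AU: S = 1366/4.32² = 73.2 W m⁻².
Energy balance: absorbed = emitted ⇒ πR²·S(1−A) = 4πR²·σT_eq⁴, so T_eq⁴ = S(1−A)/(4σ).
T_eq = [73.2 × 0.75 / (4 × 5.67×10⁻⁸)]^(1/4) = (2.42×10⁸)^(1/4) = 125 K.

T_eq ≈ 125 K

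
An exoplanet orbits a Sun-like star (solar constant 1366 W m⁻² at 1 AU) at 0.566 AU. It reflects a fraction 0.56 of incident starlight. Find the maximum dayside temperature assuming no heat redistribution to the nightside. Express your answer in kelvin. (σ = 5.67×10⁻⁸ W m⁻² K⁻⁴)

T_ss ≈ 427 K

Flux at 0.566 AU: S = 1366/0.566² = 4260 W m⁻².
With no redistribution each surface element balances locally: S(1−A) = σT⁴.
T = [4260 × 0.44 / 5.67×10⁻⁸]^(1/4) = (3.31×10¹⁰)^(1/4) = 427 K.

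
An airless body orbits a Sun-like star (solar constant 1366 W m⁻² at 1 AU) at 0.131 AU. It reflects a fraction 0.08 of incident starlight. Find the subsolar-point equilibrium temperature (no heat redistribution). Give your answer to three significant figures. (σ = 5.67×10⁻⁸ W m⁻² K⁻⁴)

T_ss ≈ 1070 K

Flux at 0.131 AU: S = 1366/0.131² = 7.96×10⁴ W m⁻².
At the subsolar point the surface absorbs S(1−A) and emits σT⁴ per unit area — no factor of 4, since only the local patch is in balance.
T = [7.96×10⁴ × 0.92 / 5.67×10⁻⁸]^(1/4) = (1.29×10¹²)^(1/4) = 1070 K.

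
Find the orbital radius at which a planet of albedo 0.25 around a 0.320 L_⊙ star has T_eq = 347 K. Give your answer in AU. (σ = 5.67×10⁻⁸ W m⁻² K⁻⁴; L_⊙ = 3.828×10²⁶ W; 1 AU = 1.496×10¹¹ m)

d ≈ 0.315 AU

L = 0.320 × 3.828×10²⁶ = 1.22×10²⁶ W.
From T_eq⁴ = L(1−A)/(16πσd²): d = √[L(1−A)/(16πσT_eq⁴)].
d = √[1.22×10²⁶ × 0.75 / (16π × 5.67×10⁻⁸ × (347)⁴)] = 4.72×10¹⁰ m = 0.315 AU.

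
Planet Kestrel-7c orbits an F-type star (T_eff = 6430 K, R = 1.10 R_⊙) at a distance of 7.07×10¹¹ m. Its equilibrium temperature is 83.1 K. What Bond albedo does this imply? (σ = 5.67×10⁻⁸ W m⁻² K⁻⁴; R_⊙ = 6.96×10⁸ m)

R_⋆ = 1.10 × 6.96×10⁸ = 7.66×10⁸ m.
L = 4πR_⋆²σT_⋆⁴ = 4π(7.66×10⁸)² × 5.67×10⁻⁸ × (6430)⁴ = 7.14×10²⁶ W.
S = L/(4πd²) = 114 W m⁻².
From T_eq⁴ = S(1−A)/(4σ): 1−A = 4σT_eq⁴/S.
1−A = 4 × 5.67×10⁻⁸ × (83.1)⁴ / 114 = 0.095.

A ≈ 0.90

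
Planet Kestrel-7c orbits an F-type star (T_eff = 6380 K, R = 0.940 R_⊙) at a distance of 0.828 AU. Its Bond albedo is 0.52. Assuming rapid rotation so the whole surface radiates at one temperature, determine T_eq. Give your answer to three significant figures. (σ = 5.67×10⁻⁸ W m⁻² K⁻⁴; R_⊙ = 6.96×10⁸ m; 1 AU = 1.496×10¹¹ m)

R_⋆ = 0.940 × 6.96×10⁸ = 6.54×10⁸ m.
d = 0.828 AU = 1.24×10¹¹ m.
L = 4πR_⋆²σT_⋆⁴ = 4π(6.54×10⁸)² × 5.67×10⁻⁸ × (6380)⁴ = 5.05×10²⁶ W.
S = L/(4πd²) = 2620 W m⁻².
Energy balance: absorbed = emitted ⇒ πR²·S(1−A) = 4πR²·σT_eq⁴, so T_eq⁴ = S(1−A)/(4σ).
T_eq = [2620 × 0.48 / (4 × 5.67×10⁻⁸)]^(1/4) = (5.55×10⁹)^(1/4) = 273 K.

T_eq ≈ 273 K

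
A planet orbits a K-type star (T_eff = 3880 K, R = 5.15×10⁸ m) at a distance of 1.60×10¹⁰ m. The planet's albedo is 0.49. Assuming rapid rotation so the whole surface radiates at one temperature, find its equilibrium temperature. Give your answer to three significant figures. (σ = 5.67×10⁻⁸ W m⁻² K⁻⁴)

L = 4πR_⋆²σT_⋆⁴ = 4π(5.15×10⁸)² × 5.67×10⁻⁸ × (3880)⁴ = 4.28×10²⁵ W.
S = L/(4πd²) = 1.33×10⁴ W m⁻².
Energy balance: absorbed = emitted ⇒ πR²·S(1−A) = 4πR²·σT_eq⁴, so T_eq⁴ = S(1−A)/(4σ).
T_eq = [1.33×10⁴ × 0.51 / (4 × 5.67×10⁻⁸)]^(1/4) = (2.99×10¹⁰)^(1/4) = 416 K.

T_eq ≈ 416 K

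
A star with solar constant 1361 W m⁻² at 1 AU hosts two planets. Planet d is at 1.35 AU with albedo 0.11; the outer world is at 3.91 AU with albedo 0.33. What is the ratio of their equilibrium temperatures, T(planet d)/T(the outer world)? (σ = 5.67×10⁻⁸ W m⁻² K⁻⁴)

T₁/T₂ ≈ 1.827

T_eq = [S₀(1−A)/(4σd²)]^(1/4), so T ∝ (1−A)^(1/4) / √d.
T₁ = [1361×0.89/(4×5.67×10⁻⁸×1.35²)]^(1/4) = 232.67 K.
T₂ = [1361×0.67/(4×5.67×10⁻⁸×3.91²)]^(1/4) = 127.35 K.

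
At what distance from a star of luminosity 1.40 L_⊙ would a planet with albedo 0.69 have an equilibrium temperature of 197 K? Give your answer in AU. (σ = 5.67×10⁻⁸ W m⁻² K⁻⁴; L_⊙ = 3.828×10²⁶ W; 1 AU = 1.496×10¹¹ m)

L = 1.40 × 3.828×10²⁶ = 5.36×10²⁶ W.
From T_eq⁴ = L(1−A)/(16πσd²): d = √[L(1−A)/(16πσT_eq⁴)].
d = √[5.36×10²⁶ × 0.31 / (16π × 5.67×10⁻⁸ × (197)⁴)] = 1.97×10¹¹ m = 1.32 AU.

d ≈ 1.32 AU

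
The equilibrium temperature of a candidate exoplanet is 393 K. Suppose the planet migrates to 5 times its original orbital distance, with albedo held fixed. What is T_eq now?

T_eq ∝ L^(1/4) · d^(−1/2).
T′ = 393 / 5^(1/2) = 176 K.

T_eq ≈ 176 K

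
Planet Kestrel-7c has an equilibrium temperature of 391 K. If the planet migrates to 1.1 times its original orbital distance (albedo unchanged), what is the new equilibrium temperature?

T_eq ∝ L^(1/4) · d^(−1/2).
T′ = 391 / 1.1^(1/2) = 373 K.

T_eq ≈ 373 K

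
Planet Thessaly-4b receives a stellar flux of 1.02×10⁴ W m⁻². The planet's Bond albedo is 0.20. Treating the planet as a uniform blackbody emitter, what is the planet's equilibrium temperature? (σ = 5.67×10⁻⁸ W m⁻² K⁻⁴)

Energy balance: absorbed = emitted ⇒ πR²·S(1−A) = 4πR²·σT_eq⁴, so T_eq⁴ = S(1−A)/(4σ).
T_eq = [1.02×10⁴ × 0.80 / (4 × 5.67×10⁻⁸)]^(1/4) = (3.60×10¹⁰)^(1/4) = 436 K.

T_eq ≈ 436 K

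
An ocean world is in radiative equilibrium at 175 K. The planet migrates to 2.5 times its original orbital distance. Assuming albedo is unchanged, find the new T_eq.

T_eq ∝ L^(1/4) · d^(−1/2).
T′ = 175 / 2.5^(1/2) = 111 K.

T_eq ≈ 111 K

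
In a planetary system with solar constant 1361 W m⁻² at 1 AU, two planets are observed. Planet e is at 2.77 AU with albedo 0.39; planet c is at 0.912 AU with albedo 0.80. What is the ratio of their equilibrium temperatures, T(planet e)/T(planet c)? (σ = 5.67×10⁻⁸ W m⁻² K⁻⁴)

T₁/T₂ ≈ 0.758

T_eq = [S₀(1−A)/(4σd²)]^(1/4), so T ∝ (1−A)^(1/4) / √d.
T₁ = [1361×0.61/(4×5.67×10⁻⁸×2.77²)]^(1/4) = 147.79 K.
T₂ = [1361×0.20/(4×5.67×10⁻⁸×0.912²)]^(1/4) = 194.90 K.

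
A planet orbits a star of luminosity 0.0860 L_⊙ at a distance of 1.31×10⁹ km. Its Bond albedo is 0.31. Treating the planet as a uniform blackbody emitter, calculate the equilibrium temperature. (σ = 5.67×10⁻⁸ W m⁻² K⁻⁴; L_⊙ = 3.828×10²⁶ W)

d = 1.31×10⁹ km = 1.31×10¹² m.
L = 0.0860 × 3.828×10²⁶ = 3.29×10²⁵ W.
Flux: S = L/(4πd²) = 3.29×10²⁵/(4π×(1.31×10¹²)²) = 1.53 W m⁻².
Energy balance: absorbed = emitted ⇒ πR²·S(1−A) = 4πR²·σT_eq⁴, so T_eq⁴ = S(1−A)/(4σ).
T_eq = [1.53 × 0.69 / (4 × 5.67×10⁻⁸)]^(1/4) = (4.64×10⁶)^(1/4) = 46.4 K.

T_eq ≈ 46.4 K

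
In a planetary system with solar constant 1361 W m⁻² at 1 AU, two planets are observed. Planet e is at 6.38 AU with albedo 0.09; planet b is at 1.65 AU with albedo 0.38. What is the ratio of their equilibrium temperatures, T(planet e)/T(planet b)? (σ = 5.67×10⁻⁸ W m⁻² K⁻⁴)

T₁/T₂ ≈ 0.560

T_eq = [S₀(1−A)/(4σd²)]^(1/4), so T ∝ (1−A)^(1/4) / √d.
T₁ = [1361×0.91/(4×5.67×10⁻⁸×6.38²)]^(1/4) = 107.62 K.
T₂ = [1361×0.62/(4×5.67×10⁻⁸×1.65²)]^(1/4) = 192.27 K.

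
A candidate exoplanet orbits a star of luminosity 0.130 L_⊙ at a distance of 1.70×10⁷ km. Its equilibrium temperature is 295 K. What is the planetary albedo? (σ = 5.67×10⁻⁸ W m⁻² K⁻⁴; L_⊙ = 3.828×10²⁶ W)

d = 1.70×10⁷ km = 1.70×10¹⁰ m.
L = 0.130 × 3.828×10²⁶ = 4.98×10²⁵ W.
Flux: S = L/(4πd²) = 4.98×10²⁵/(4π×(1.70×10¹⁰)²) = 1.37×10⁴ W m⁻².
From T_eq⁴ = S(1−A)/(4σ): 1−A = 4σT_eq⁴/S.
1−A = 4 × 5.67×10⁻⁸ × (295)⁴ / 1.37×10⁴ = 0.125.

A ≈ 0.87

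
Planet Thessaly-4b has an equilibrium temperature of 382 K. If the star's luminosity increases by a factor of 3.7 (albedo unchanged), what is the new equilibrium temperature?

T_eq ≈ 530 K

T_eq ∝ L^(1/4) · d^(−1/2).
T′ = 382 × 3.7^(1/4) = 530 K.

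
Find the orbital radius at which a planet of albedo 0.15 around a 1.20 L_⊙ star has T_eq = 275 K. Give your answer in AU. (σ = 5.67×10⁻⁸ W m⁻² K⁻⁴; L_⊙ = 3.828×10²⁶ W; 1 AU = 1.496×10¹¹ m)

d ≈ 1.03 AU

L = 1.20 × 3.828×10²⁶ = 4.59×10²⁶ W.
From T_eq⁴ = L(1−A)/(16πσd²): d = √[L(1−A)/(16πσT_eq⁴)].
d = √[4.59×10²⁶ × 0.85 / (16π × 5.67×10⁻⁸ × (275)⁴)] = 1.55×10¹¹ m = 1.03 AU.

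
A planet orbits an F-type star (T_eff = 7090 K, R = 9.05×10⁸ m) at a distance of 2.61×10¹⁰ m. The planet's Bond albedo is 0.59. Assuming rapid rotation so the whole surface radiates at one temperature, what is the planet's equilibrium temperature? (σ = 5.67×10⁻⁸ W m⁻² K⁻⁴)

L = 4πR_⋆²σT_⋆⁴ = 4π(9.05×10⁸)² × 5.67×10⁻⁸ × (7090)⁴ = 1.47×10²⁷ W.
S = L/(4πd²) = 1.72×10⁵ W m⁻².
Energy balance: absorbed = emitted ⇒ πR²·S(1−A) = 4πR²·σT_eq⁴, so T_eq⁴ = S(1−A)/(4σ).
T_eq = [1.72×10⁵ × 0.41 / (4 × 5.67×10⁻⁸)]^(1/4) = (3.11×10¹¹)^(1/4) = 747 K.

T_eq ≈ 747 K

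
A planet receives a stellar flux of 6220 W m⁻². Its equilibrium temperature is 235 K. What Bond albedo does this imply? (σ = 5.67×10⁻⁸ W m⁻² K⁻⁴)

From T_eq⁴ = S(1−A)/(4σ): 1−A = 4σT_eq⁴/S.
1−A = 4 × 5.67×10⁻⁸ × (235)⁴ / 6220 = 0.111.

A ≈ 0.89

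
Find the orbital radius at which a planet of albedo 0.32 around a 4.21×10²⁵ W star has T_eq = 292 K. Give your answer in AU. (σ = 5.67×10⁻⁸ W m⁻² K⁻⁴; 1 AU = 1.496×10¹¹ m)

d ≈ 0.248 AU

From T_eq⁴ = L(1−A)/(16πσd²): d = √[L(1−A)/(16πσT_eq⁴)].
d = √[4.21×10²⁵ × 0.68 / (16π × 5.67×10⁻⁸ × (292)⁴)] = 3.72×10¹⁰ m = 0.248 AU.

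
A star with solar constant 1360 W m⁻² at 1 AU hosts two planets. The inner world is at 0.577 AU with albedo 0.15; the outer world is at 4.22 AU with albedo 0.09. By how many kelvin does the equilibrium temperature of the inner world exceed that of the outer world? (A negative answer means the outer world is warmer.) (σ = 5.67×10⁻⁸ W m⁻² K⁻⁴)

T_eq = [S₀(1−A)/(4σd²)]^(1/4), so T ∝ (1−A)^(1/4) / √d.
T₁ = [1360×0.85/(4×5.67×10⁻⁸×0.577²)]^(1/4) = 351.76 K.
T₂ = [1360×0.91/(4×5.67×10⁻⁸×4.22²)]^(1/4) = 132.31 K.

ΔT ≈ 219.4 K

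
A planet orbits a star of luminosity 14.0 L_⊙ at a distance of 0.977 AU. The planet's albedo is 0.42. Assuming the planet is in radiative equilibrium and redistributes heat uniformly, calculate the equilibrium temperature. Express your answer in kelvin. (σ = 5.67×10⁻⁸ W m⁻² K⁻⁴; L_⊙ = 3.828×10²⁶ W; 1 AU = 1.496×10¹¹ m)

d = 0.977 AU = 1.46×10¹¹ m.
L = 14.0 × 3.828×10²⁶ = 5.36×10²⁷ W.
Flux: S = L/(4πd²) = 5.36×10²⁷/(4π×(1.46×10¹¹)²) = 2.00×10⁴ W m⁻².
Energy balance: absorbed = emitted ⇒ πR²·S(1−A) = 4πR²·σT_eq⁴, so T_eq⁴ = S(1−A)/(4σ).
T_eq = [2.00×10⁴ × 0.58 / (4 × 5.67×10⁻⁸)]^(1/4) = (5.11×10¹⁰)^(1/4) = 475 K.

T_eq ≈ 475 K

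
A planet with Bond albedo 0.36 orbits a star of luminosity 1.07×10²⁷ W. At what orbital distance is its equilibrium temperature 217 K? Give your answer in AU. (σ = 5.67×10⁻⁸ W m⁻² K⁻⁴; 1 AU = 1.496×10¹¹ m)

d ≈ 2.20 AU

From T_eq⁴ = L(1−A)/(16πσd²): d = √[L(1−A)/(16πσT_eq⁴)].
d = √[1.07×10²⁷ × 0.64 / (16π × 5.67×10⁻⁸ × (217)⁴)] = 3.29×10¹¹ m = 2.20 AU.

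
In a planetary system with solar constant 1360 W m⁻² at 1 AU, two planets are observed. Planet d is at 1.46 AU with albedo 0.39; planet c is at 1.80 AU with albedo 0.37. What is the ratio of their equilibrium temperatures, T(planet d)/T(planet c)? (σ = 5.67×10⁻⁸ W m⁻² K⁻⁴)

T_eq = [S₀(1−A)/(4σd²)]^(1/4), so T ∝ (1−A)^(1/4) / √d.
T₁ = [1360×0.61/(4×5.67×10⁻⁸×1.46²)]^(1/4) = 203.53 K.
T₂ = [1360×0.63/(4×5.67×10⁻⁸×1.80²)]^(1/4) = 184.79 K.

T₁/T₂ ≈ 1.101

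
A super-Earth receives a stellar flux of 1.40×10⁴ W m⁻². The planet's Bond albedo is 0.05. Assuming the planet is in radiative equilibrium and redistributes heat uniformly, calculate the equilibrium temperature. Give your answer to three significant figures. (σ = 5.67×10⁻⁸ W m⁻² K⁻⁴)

Energy balance: absorbed = emitted ⇒ πR²·S(1−A) = 4πR²·σT_eq⁴, so T_eq⁴ = S(1−A)/(4σ).
T_eq = [1.40×10⁴ × 0.95 / (4 × 5.67×10⁻⁸)]^(1/4) = (5.86×10¹⁰)^(1/4) = 492 K.

T_eq ≈ 492 K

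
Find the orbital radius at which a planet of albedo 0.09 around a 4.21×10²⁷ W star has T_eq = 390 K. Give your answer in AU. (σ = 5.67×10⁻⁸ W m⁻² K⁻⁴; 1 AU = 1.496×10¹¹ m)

From T_eq⁴ = L(1−A)/(16πσd²): d = √[L(1−A)/(16πσT_eq⁴)].
d = √[4.21×10²⁷ × 0.91 / (16π × 5.67×10⁻⁸ × (390)⁴)] = 2.41×10¹¹ m = 1.61 AU.

d ≈ 1.61 AU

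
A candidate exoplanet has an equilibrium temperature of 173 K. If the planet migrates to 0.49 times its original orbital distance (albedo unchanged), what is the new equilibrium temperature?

T_eq ≈ 247 K

T_eq ∝ L^(1/4) · d^(−1/2).
T′ = 173 / 0.49^(1/2) = 247 K.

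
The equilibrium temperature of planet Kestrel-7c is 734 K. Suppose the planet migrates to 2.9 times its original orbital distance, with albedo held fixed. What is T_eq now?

T_eq ≈ 431 K

T_eq ∝ L^(1/4) · d^(−1/2).
T′ = 734 / 2.9^(1/2) = 431 K.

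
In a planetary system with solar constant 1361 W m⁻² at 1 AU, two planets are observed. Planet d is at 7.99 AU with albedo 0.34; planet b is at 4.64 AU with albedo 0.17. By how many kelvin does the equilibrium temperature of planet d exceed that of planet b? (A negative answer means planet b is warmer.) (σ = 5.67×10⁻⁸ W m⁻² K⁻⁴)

ΔT ≈ -34.6 K

T_eq = [S₀(1−A)/(4σd²)]^(1/4), so T ∝ (1−A)^(1/4) / √d.
T₁ = [1361×0.66/(4×5.67×10⁻⁸×7.99²)]^(1/4) = 88.75 K.
T₂ = [1361×0.83/(4×5.67×10⁻⁸×4.64²)]^(1/4) = 123.33 K.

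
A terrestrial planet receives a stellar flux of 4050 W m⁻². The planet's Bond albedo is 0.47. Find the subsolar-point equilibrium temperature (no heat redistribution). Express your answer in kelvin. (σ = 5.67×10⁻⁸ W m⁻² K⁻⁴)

At the subsolar point the surface absorbs S(1−A) and emits σT⁴ per unit area — no factor of 4, since only the local patch is in balance.
T = [4050 × 0.53 / 5.67×10⁻⁸]^(1/4) = (3.79×10¹⁰)^(1/4) = 441 K.

T_ss ≈ 441 K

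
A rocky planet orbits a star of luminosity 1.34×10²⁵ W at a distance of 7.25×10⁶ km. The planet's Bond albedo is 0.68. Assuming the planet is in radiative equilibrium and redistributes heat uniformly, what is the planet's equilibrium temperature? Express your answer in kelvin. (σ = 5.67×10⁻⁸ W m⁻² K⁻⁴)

d = 7.25×10⁶ km = 7.25×10⁹ m.
Flux: S = L/(4πd²) = 1.34×10²⁵/(4π×(7.25×10⁹)²) = 2.03×10⁴ W m⁻².
Energy balance: absorbed = emitted ⇒ πR²·S(1−A) = 4πR²·σT_eq⁴, so T_eq⁴ = S(1−A)/(4σ).
T_eq = [2.03×10⁴ × 0.32 / (4 × 5.67×10⁻⁸)]^(1/4) = (2.86×10¹⁰)^(1/4) = 411 K.

T_eq ≈ 411 K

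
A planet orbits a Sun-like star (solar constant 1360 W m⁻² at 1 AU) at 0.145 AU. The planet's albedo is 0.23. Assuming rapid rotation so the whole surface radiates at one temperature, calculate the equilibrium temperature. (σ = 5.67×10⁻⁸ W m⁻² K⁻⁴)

T_eq ≈ 685 K

Flux at 0.145 AU: S = 1360/0.145² = 6.47×10⁴ W m⁻².
Energy balance: absorbed = emitted ⇒ πR²·S(1−A) = 4πR²·σT_eq⁴, so T_eq⁴ = S(1−A)/(4σ).
T_eq = [6.47×10⁴ × 0.77 / (4 × 5.67×10⁻⁸)]^(1/4) = (2.20×10¹¹)^(1/4) = 685 K.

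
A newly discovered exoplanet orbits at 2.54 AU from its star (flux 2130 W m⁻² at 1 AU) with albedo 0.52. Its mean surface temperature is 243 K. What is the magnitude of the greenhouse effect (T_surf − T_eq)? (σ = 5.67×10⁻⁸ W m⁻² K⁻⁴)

S = 2130/2.54² = 330.2 W m⁻².
T_eq = [S(1−A)/(4σ)]^(1/4) = [330.2×0.48/(4×5.67×10⁻⁸)]^(1/4) = 162.6 K.
ΔT = T_surf − T_eq = 243 − 162.6.

ΔT ≈ 80.4 K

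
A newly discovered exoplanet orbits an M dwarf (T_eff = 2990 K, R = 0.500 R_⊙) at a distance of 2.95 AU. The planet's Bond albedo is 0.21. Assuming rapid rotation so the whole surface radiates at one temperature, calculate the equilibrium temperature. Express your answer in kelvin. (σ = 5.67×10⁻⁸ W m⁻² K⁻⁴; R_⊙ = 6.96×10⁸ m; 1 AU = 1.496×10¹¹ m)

R_⋆ = 0.500 × 6.96×10⁸ = 3.48×10⁸ m.
d = 2.95 AU = 4.41×10¹¹ m.
L = 4πR_⋆²σT_⋆⁴ = 4π(3.48×10⁸)² × 5.67×10⁻⁸ × (2990)⁴ = 6.90×10²⁴ W.
S = L/(4πd²) = 2.82 W m⁻².
Energy balance: absorbed = emitted ⇒ πR²·S(1−A) = 4πR²·σT_eq⁴, so T_eq⁴ = S(1−A)/(4σ).
T_eq = [2.82 × 0.79 / (4 × 5.67×10⁻⁸)]^(1/4) = (9.82×10⁶)^(1/4) = 56.0 K.

T_eq ≈ 56.0 K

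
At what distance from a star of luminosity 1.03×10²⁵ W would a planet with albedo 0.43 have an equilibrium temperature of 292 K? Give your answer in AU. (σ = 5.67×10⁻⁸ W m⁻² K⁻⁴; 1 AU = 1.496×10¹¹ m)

From T_eq⁴ = L(1−A)/(16πσd²): d = √[L(1−A)/(16πσT_eq⁴)].
d = √[1.03×10²⁵ × 0.57 / (16π × 5.67×10⁻⁸ × (292)⁴)] = 1.68×10¹⁰ m = 0.113 AU.

d ≈ 0.113 AU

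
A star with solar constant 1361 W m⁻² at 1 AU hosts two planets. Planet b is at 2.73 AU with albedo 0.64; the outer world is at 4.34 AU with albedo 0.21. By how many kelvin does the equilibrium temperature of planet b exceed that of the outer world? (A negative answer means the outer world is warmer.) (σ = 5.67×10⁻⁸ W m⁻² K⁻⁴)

T_eq = [S₀(1−A)/(4σd²)]^(1/4), so T ∝ (1−A)^(1/4) / √d.
T₁ = [1361×0.36/(4×5.67×10⁻⁸×2.73²)]^(1/4) = 130.48 K.
T₂ = [1361×0.79/(4×5.67×10⁻⁸×4.34²)]^(1/4) = 125.96 K.

ΔT ≈ 4.5 K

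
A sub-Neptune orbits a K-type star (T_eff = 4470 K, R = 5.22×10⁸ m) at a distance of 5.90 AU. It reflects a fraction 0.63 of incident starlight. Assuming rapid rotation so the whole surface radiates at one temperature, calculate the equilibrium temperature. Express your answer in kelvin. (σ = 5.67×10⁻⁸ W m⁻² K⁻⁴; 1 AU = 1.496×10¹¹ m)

T_eq ≈ 59.9 K

d = 5.90 AU = 8.83×10¹¹ m.
L = 4πR_⋆²σT_⋆⁴ = 4π(5.22×10⁸)² × 5.67×10⁻⁸ × (4470)⁴ = 7.75×10²⁵ W.
S = L/(4πd²) = 7.92 W m⁻².
Energy balance: absorbed = emitted ⇒ πR²·S(1−A) = 4πR²·σT_eq⁴, so T_eq⁴ = S(1−A)/(4σ).
T_eq = [7.92 × 0.37 / (4 × 5.67×10⁻⁸)]^(1/4) = (1.29×10⁷)^(1/4) = 59.9 K.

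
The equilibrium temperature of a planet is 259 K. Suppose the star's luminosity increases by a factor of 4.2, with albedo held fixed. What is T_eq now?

T_eq ≈ 371 K

T_eq ∝ L^(1/4) · d^(−1/2).
T′ = 259 × 4.2^(1/4) = 371 K.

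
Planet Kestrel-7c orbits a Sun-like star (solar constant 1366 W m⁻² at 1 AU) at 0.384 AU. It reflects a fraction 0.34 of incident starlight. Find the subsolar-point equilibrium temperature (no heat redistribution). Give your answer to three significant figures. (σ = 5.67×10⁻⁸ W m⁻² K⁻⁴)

T_ss ≈ 573 K

Flux at 0.384 AU: S = 1366/0.384² = 9260 W m⁻².
At the subsolar point the surface absorbs S(1−A) and emits σT⁴ per unit area — no factor of 4, since only the local patch is in balance.
T = [9260 × 0.66 / 5.67×10⁻⁸]^(1/4) = (1.08×10¹¹)^(1/4) = 573 K.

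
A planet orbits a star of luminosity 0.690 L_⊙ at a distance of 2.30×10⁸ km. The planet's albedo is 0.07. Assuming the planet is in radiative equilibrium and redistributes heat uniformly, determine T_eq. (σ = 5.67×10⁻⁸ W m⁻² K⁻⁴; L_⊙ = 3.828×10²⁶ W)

d = 2.30×10⁸ km = 2.30×10¹¹ m.
L = 0.690 × 3.828×10²⁶ = 2.64×10²⁶ W.
Flux: S = L/(4πd²) = 2.64×10²⁶/(4π×(2.30×10¹¹)²) = 397 W m⁻².
Energy balance: absorbed = emitted ⇒ πR²·S(1−A) = 4πR²·σT_eq⁴, so T_eq⁴ = S(1−A)/(4σ).
T_eq = [397 × 0.93 / (4 × 5.67×10⁻⁸)]^(1/4) = (1.63×10⁹)^(1/4) = 201 K.

T_eq ≈ 201 K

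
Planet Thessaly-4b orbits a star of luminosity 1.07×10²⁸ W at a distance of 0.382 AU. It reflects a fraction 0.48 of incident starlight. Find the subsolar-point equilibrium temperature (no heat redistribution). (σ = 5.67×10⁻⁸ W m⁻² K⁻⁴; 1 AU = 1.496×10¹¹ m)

d = 0.382 AU = 5.71×10¹⁰ m.
Flux: S = L/(4πd²) = 1.07×10²⁸/(4π×(5.71×10¹⁰)²) = 2.61×10⁵ W m⁻².
At the subsolar point the surface absorbs S(1−A) and emits σT⁴ per unit area — no factor of 4, since only the local patch is in balance.
T = [2.61×10⁵ × 0.52 / 5.67×10⁻⁸]^(1/4) = (2.39×10¹²)^(1/4) = 1240 K.

T_ss ≈ 1240 K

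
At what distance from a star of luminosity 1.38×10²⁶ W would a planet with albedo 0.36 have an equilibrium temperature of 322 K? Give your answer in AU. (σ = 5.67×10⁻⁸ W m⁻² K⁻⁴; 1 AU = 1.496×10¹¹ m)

From T_eq⁴ = L(1−A)/(16πσd²): d = √[L(1−A)/(16πσT_eq⁴)].
d = √[1.38×10²⁶ × 0.64 / (16π × 5.67×10⁻⁸ × (322)⁴)] = 5.37×10¹⁰ m = 0.359 AU.

d ≈ 0.359 AU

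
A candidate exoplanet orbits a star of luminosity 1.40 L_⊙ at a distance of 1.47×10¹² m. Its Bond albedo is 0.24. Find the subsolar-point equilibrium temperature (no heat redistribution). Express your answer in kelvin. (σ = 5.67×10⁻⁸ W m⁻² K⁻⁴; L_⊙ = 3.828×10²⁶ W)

L = 1.40 × 3.828×10²⁶ = 5.36×10²⁶ W.
Flux: S = L/(4πd²) = 5.36×10²⁶/(4π×(1.47×10¹²)²) = 19.7 W m⁻².
At the subsolar point the surface absorbs S(1−A) and emits σT⁴ per unit area — no factor of 4, since only the local patch is in balance.
T = [19.7 × 0.76 / 5.67×10⁻⁸]^(1/4) = (2.65×10⁸)^(1/4) = 128 K.

T_ss ≈ 128 K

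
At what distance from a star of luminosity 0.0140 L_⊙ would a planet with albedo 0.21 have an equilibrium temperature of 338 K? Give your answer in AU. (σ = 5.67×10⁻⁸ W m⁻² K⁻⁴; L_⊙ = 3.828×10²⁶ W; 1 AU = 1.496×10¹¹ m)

L = 0.0140 × 3.828×10²⁶ = 5.36×10²⁴ W.
From T_eq⁴ = L(1−A)/(16πσd²): d = √[L(1−A)/(16πσT_eq⁴)].
d = √[5.36×10²⁴ × 0.79 / (16π × 5.67×10⁻⁸ × (338)⁴)] = 1.07×10¹⁰ m = 0.0713 AU.

d ≈ 0.0713 AU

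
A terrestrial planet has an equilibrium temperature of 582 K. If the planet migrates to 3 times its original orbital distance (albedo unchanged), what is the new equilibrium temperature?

T_eq ∝ L^(1/4) · d^(−1/2).
T′ = 582 / 3^(1/2) = 336 K.

T_eq ≈ 336 K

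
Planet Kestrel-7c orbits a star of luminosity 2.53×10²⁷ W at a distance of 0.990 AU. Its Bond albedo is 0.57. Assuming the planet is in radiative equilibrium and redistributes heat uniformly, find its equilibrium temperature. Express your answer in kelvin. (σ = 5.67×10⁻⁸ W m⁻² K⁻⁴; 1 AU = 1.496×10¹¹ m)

T_eq ≈ 363 K

d = 0.990 AU = 1.48×10¹¹ m.
Flux: S = L/(4πd²) = 2.53×10²⁷/(4π×(1.48×10¹¹)²) = 9180 W m⁻².
Energy balance: absorbed = emitted ⇒ πR²·S(1−A) = 4πR²·σT_eq⁴, so T_eq⁴ = S(1−A)/(4σ).
T_eq = [9180 × 0.43 / (4 × 5.67×10⁻⁸)]^(1/4) = (1.74×10¹⁰)^(1/4) = 363 K.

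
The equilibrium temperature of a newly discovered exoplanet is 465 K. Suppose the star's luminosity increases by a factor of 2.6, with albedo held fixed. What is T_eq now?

T_eq ≈ 590 K

T_eq ∝ L^(1/4) · d^(−1/2).
T′ = 465 × 2.6^(1/4) = 590 K.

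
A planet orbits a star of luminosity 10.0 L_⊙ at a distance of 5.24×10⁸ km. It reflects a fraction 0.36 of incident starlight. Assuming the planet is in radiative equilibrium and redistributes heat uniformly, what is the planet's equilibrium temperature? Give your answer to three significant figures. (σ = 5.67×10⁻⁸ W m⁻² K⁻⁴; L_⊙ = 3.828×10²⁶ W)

T_eq ≈ 237 K

d = 5.24×10⁸ km = 5.24×10¹¹ m.
L = 10.0 × 3.828×10²⁶ = 3.83×10²⁷ W.
Flux: S = L/(4πd²) = 3.83×10²⁷/(4π×(5.24×10¹¹)²) = 1110 W m⁻².
Energy balance: absorbed = emitted ⇒ πR²·S(1−A) = 4πR²·σT_eq⁴, so T_eq⁴ = S(1−A)/(4σ).
T_eq = [1110 × 0.64 / (4 × 5.67×10⁻⁸)]^(1/4) = (3.13×10⁹)^(1/4) = 237 K.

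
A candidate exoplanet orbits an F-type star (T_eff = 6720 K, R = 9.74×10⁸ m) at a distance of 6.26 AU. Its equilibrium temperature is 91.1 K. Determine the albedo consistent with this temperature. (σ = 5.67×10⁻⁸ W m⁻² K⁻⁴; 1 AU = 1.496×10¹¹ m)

A ≈ 0.88

d = 6.26 AU = 9.36×10¹¹ m.
L = 4πR_⋆²σT_⋆⁴ = 4π(9.74×10⁸)² × 5.67×10⁻⁸ × (6720)⁴ = 1.38×10²⁷ W.
S = L/(4πd²) = 125 W m⁻².
From T_eq⁴ = S(1−A)/(4σ): 1−A = 4σT_eq⁴/S.
1−A = 4 × 5.67×10⁻⁸ × (91.1)⁴ / 125 = 0.125.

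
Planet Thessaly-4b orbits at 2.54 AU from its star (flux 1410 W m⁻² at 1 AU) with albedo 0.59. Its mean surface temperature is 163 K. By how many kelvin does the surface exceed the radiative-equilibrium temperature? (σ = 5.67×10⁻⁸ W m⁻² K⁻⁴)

ΔT ≈ 22.0 K

S = 1410/2.54² = 218.6 W m⁻².
T_eq = [S(1−A)/(4σ)]^(1/4) = [218.6×0.41/(4×5.67×10⁻⁸)]^(1/4) = 141.0 K.
ΔT = T_surf − T_eq = 163 − 141.0.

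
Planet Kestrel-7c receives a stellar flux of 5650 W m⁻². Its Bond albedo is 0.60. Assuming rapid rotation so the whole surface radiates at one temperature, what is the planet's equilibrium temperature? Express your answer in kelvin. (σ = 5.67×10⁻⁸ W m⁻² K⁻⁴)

Energy balance: absorbed = emitted ⇒ πR²·S(1−A) = 4πR²·σT_eq⁴, so T_eq⁴ = S(1−A)/(4σ).
T_eq = [5650 × 0.40 / (4 × 5.67×10⁻⁸)]^(1/4) = (9.96×10⁹)^(1/4) = 316 K.

T_eq ≈ 316 K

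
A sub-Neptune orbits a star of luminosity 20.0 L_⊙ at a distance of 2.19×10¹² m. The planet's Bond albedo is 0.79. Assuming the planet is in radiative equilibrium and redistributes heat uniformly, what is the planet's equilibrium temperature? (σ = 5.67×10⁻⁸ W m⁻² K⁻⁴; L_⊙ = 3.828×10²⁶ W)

L = 20.0 × 3.828×10²⁶ = 7.66×10²⁷ W.
Flux: S = L/(4πd²) = 7.66×10²⁷/(4π×(2.19×10¹²)²) = 127 W m⁻².
Energy balance: absorbed = emitted ⇒ πR²·S(1−A) = 4πR²·σT_eq⁴, so T_eq⁴ = S(1−A)/(4σ).
T_eq = [127 × 0.21 / (4 × 5.67×10⁻⁸)]^(1/4) = (1.18×10⁸)^(1/4) = 104 K.

T_eq ≈ 104 K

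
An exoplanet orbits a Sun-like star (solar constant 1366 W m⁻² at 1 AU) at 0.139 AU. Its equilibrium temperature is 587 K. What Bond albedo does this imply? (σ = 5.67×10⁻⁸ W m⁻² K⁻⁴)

Flux at 0.139 AU: S = 1366/0.139² = 7.07×10⁴ W m⁻².
From T_eq⁴ = S(1−A)/(4σ): 1−A = 4σT_eq⁴/S.
1−A = 4 × 5.67×10⁻⁸ × (587)⁴ / 7.07×10⁴ = 0.381.

A ≈ 0.62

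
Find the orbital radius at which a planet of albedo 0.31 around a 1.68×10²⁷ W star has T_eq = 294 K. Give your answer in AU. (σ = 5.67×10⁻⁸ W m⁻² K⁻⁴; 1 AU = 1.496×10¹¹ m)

From T_eq⁴ = L(1−A)/(16πσd²): d = √[L(1−A)/(16πσT_eq⁴)].
d = √[1.68×10²⁷ × 0.69 / (16π × 5.67×10⁻⁸ × (294)⁴)] = 2.33×10¹¹ m = 1.56 AU.

d ≈ 1.56 AU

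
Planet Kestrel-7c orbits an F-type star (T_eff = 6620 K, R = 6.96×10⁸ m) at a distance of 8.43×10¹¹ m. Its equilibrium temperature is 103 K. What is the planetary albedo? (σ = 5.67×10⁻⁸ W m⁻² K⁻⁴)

L = 4πR_⋆²σT_⋆⁴ = 4π(6.96×10⁸)² × 5.67×10⁻⁸ × (6620)⁴ = 6.63×10²⁶ W.
S = L/(4πd²) = 74.2 W m⁻².
From T_eq⁴ = S(1−A)/(4σ): 1−A = 4σT_eq⁴/S.
1−A = 4 × 5.67×10⁻⁸ × (103)⁴ / 74.2 = 0.344.

A ≈ 0.66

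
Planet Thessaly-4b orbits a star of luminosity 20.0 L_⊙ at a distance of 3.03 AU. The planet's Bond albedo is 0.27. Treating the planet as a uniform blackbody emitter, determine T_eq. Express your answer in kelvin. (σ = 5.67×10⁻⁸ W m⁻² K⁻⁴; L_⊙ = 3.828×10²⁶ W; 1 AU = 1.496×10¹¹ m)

T_eq ≈ 313 K

d = 3.03 AU = 4.53×10¹¹ m.
L = 20.0 × 3.828×10²⁶ = 7.66×10²⁷ W.
Flux: S = L/(4πd²) = 7.66×10²⁷/(4π×(4.53×10¹¹)²) = 2970 W m⁻².
Energy balance: absorbed = emitted ⇒ πR²·S(1−A) = 4πR²·σT_eq⁴, so T_eq⁴ = S(1−A)/(4σ).
T_eq = [2970 × 0.73 / (4 × 5.67×10⁻⁸)]^(1/4) = (9.54×10⁹)^(1/4) = 313 K.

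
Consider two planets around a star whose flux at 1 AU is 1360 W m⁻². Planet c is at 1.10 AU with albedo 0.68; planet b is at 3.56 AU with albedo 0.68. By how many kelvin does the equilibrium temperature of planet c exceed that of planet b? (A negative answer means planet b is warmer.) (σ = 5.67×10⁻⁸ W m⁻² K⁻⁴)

ΔT ≈ 88.6 K

T_eq = [S₀(1−A)/(4σd²)]^(1/4), so T ∝ (1−A)^(1/4) / √d.
T₁ = [1360×0.32/(4×5.67×10⁻⁸×1.10²)]^(1/4) = 199.56 K.
T₂ = [1360×0.32/(4×5.67×10⁻⁸×3.56²)]^(1/4) = 110.93 K.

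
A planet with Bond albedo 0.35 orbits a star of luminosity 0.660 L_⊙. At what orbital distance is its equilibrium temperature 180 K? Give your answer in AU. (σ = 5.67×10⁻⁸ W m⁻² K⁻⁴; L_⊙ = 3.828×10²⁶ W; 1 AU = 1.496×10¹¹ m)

d ≈ 1.57 AU

L = 0.660 × 3.828×10²⁶ = 2.53×10²⁶ W.
From T_eq⁴ = L(1−A)/(16πσd²): d = √[L(1−A)/(16πσT_eq⁴)].
d = √[2.53×10²⁶ × 0.65 / (16π × 5.67×10⁻⁸ × (180)⁴)] = 2.34×10¹¹ m = 1.57 AU.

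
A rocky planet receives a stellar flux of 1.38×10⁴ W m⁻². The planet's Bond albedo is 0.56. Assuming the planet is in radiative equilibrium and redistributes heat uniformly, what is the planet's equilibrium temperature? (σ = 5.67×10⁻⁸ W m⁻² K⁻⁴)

Energy balance: absorbed = emitted ⇒ πR²·S(1−A) = 4πR²·σT_eq⁴, so T_eq⁴ = S(1−A)/(4σ).
T_eq = [1.38×10⁴ × 0.44 / (4 × 5.67×10⁻⁸)]^(1/4) = (2.68×10¹⁰)^(1/4) = 405 K.

T_eq ≈ 405 K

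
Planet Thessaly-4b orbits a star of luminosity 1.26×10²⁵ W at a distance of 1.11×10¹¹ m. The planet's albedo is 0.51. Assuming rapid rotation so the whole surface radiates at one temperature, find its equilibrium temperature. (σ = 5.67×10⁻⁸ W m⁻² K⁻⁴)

T_eq ≈ 115 K

Flux: S = L/(4πd²) = 1.26×10²⁵/(4π×(1.11×10¹¹)²) = 81.4 W m⁻².
Energy balance: absorbed = emitted ⇒ πR²·S(1−A) = 4πR²·σT_eq⁴, so T_eq⁴ = S(1−A)/(4σ).
T_eq = [81.4 × 0.49 / (4 × 5.67×10⁻⁸)]^(1/4) = (1.76×10⁸)^(1/4) = 115 K.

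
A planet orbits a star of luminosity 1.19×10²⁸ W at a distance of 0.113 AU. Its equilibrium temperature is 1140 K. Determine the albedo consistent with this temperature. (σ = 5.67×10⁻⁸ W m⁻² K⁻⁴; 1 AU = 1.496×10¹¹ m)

d = 0.113 AU = 1.69×10¹⁰ m.
Flux: S = L/(4πd²) = 1.19×10²⁸/(4π×(1.69×10¹⁰)²) = 3.31×10⁶ W m⁻².
From T_eq⁴ = S(1−A)/(4σ): 1−A = 4σT_eq⁴/S.
1−A = 4 × 5.67×10⁻⁸ × (1140)⁴ / 3.31×10⁶ = 0.116.

A ≈ 0.88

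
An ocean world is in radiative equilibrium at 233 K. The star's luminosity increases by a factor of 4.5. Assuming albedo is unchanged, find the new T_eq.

T_eq ≈ 339 K

T_eq ∝ L^(1/4) · d^(−1/2).
T′ = 233 × 4.5^(1/4) = 339 K.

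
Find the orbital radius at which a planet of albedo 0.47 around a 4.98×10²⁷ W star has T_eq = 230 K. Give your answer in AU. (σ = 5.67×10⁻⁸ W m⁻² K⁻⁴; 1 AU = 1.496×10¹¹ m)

From T_eq⁴ = L(1−A)/(16πσd²): d = √[L(1−A)/(16πσT_eq⁴)].
d = √[4.98×10²⁷ × 0.53 / (16π × 5.67×10⁻⁸ × (230)⁴)] = 5.75×10¹¹ m = 3.85 AU.

d ≈ 3.85 AU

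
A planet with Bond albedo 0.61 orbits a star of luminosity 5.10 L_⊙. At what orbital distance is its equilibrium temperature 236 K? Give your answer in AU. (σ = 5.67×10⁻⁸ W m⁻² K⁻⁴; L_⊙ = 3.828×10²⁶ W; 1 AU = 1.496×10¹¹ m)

d ≈ 1.96 AU

L = 5.10 × 3.828×10²⁶ = 1.95×10²⁷ W.
From T_eq⁴ = L(1−A)/(16πσd²): d = √[L(1−A)/(16πσT_eq⁴)].
d = √[1.95×10²⁷ × 0.39 / (16π × 5.67×10⁻⁸ × (236)⁴)] = 2.93×10¹¹ m = 1.96 AU.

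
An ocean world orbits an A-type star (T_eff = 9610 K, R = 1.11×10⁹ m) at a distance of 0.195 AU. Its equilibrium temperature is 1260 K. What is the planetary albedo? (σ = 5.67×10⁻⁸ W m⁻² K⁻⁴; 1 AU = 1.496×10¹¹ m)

A ≈ 0.18

d = 0.195 AU = 2.92×10¹⁰ m.
L = 4πR_⋆²σT_⋆⁴ = 4π(1.11×10⁹)² × 5.67×10⁻⁸ × (9610)⁴ = 7.49×10²⁷ W.
S = L/(4πd²) = 7.00×10⁵ W m⁻².
From T_eq⁴ = S(1−A)/(4σ): 1−A = 4σT_eq⁴/S.
1−A = 4 × 5.67×10⁻⁸ × (1260)⁴ / 7.00×10⁵ = 0.816.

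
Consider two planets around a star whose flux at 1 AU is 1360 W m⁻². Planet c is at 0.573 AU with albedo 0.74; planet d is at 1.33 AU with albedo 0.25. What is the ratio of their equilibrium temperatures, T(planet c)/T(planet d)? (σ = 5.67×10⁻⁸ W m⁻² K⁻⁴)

T_eq = [S₀(1−A)/(4σd²)]^(1/4), so T ∝ (1−A)^(1/4) / √d.
T₁ = [1360×0.26/(4×5.67×10⁻⁸×0.573²)]^(1/4) = 262.51 K.
T₂ = [1360×0.75/(4×5.67×10⁻⁸×1.33²)]^(1/4) = 224.55 K.

T₁/T₂ ≈ 1.169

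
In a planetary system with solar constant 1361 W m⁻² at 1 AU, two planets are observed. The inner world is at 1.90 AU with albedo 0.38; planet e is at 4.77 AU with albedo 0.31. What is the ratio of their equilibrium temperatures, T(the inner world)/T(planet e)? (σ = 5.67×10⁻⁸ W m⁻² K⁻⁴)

T₁/T₂ ≈ 1.543

T_eq = [S₀(1−A)/(4σd²)]^(1/4), so T ∝ (1−A)^(1/4) / √d.
T₁ = [1361×0.62/(4×5.67×10⁻⁸×1.90²)]^(1/4) = 179.17 K.
T₂ = [1361×0.69/(4×5.67×10⁻⁸×4.77²)]^(1/4) = 116.15 K.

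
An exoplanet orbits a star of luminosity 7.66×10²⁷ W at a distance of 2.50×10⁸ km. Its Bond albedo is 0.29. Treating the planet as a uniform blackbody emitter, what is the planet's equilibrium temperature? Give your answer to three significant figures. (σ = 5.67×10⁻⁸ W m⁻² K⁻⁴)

d = 2.50×10⁸ km = 2.50×10¹¹ m.
Flux: S = L/(4πd²) = 7.66×10²⁷/(4π×(2.50×10¹¹)²) = 9750 W m⁻².
Energy balance: absorbed = emitted ⇒ πR²·S(1−A) = 4πR²·σT_eq⁴, so T_eq⁴ = S(1−A)/(4σ).
T_eq = [9750 × 0.71 / (4 × 5.67×10⁻⁸)]^(1/4) = (3.05×10¹⁰)^(1/4) = 418 K.

T_eq ≈ 418 K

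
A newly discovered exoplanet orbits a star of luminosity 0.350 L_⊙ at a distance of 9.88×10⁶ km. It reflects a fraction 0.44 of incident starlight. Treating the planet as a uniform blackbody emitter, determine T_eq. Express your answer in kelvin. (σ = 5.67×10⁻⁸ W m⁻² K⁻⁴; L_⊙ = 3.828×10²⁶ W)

d = 9.88×10⁶ km = 9.88×10⁹ m.
L = 0.350 × 3.828×10²⁶ = 1.34×10²⁶ W.
Flux: S = L/(4πd²) = 1.34×10²⁶/(4π×(9.88×10⁹)²) = 1.09×10⁵ W m⁻².
Energy balance: absorbed = emitted ⇒ πR²·S(1−A) = 4πR²·σT_eq⁴, so T_eq⁴ = S(1−A)/(4σ).
T_eq = [1.09×10⁵ × 0.56 / (4 × 5.67×10⁻⁸)]^(1/4) = (2.70×10¹¹)^(1/4) = 721 K.

T_eq ≈ 721 K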